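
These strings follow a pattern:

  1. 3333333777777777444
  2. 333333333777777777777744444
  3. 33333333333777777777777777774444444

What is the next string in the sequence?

3333333333333777777777777777777777444444444

Reading off run lengths: 3 runs 7, 9, 11; 7 runs 9, 13, 17; 4 runs 3, 5, 7 — each is linear in n, where the shown terms are n = 2, 3, 4.
At n = 5 the blocks have lengths 13, 21, 9.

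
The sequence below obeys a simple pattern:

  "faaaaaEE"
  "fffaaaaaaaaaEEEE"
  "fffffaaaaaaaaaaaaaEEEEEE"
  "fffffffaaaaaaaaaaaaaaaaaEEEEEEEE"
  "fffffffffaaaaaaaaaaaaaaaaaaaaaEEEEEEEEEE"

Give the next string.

fffffffffffaaaaaaaaaaaaaaaaaaaaaaaaaEEEEEEEEEEEE

Term n consists of 2n-1 f's, followed by 4n+1 a's, followed by 2n E's (n = 1, 2, …).
Setting n = 6 gives 11, 25, 12 characters in each block.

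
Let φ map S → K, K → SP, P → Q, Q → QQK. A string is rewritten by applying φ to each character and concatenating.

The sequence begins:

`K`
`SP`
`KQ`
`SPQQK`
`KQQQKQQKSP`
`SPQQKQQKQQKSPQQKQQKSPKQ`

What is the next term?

KQQQKQQKSPQQKQQKSPQQKQQKSPKQQQKQQKSPQQKQQKSPKQSPQQK

φ(SPQQKQQKQQKSPQQKQQKSPKQ) expands symbol-by-symbol to K Q QQK QQK SP QQK QQK SP QQK QQK SP K Q QQK QQK SP QQK QQK SP K Q SP QQK; joining the 23 pieces gives the next term.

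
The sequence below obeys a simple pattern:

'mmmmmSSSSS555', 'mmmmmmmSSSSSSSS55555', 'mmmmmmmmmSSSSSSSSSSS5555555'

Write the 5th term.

mmmmmmmmmmmmmSSSSSSSSSSSSSSSSS55555555555

Reading off run lengths: m runs 5, 7, 9; S runs 5, 8, 11; 5 runs 3, 5, 7 — each is linear in n, where the shown terms are n = 2, 3, 4.
At n = 6 the blocks have lengths 13, 17, 11.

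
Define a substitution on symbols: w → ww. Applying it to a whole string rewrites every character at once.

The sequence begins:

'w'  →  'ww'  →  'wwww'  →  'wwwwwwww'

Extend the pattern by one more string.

Apply φ to wwwwwwww symbol by symbol: w→ww, w→ww, w→ww, w→ww, w→ww, w→ww, w→ww, w→ww; joined: ww ww ww ww ww ww ww ww.

wwwwwwwwwwwwwwww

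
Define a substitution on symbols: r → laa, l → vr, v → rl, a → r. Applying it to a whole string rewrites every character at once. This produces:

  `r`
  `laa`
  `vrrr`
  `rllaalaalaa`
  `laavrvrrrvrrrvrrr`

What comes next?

Applying the rule to each of the 17 symbols of laavrvrrrvrrrvrrr gives the pieces vr r r rl laa rl laa laa laa rl laa laa laa rl laa laa laa, which concatenate to the answer.

vrrrrllaarllaalaalaarllaalaalaarllaalaalaa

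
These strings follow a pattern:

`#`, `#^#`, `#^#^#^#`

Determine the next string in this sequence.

Each string is two copies of the previous one joined by '^'.
So the next term is two copies of #^#^#^# with '^' between the halves.

#^#^#^#^#^#^#^#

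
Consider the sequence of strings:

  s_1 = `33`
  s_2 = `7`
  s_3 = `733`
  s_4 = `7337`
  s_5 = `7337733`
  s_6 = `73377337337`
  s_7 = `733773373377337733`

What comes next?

Each term (from the third on) is the previous term followed by the one before it: term 3 = 7·33 = 733.
So term 8 is 733773373377337733·73377337337.

73377337337733773373377337337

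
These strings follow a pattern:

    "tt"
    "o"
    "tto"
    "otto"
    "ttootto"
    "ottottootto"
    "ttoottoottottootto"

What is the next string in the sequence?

ottottoottottoottoottottootto

Each term (from the third on) is the two preceding terms concatenated in order: term 3 = tt·o = tto.
The next term joins ottottootto and ttoottoottottootto.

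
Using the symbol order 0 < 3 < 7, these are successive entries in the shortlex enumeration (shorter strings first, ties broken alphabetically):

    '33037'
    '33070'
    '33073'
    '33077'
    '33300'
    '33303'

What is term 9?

33333

Continuing the enumeration 3 steps past 33303: 33303 → 33307 → 33330 → (answer).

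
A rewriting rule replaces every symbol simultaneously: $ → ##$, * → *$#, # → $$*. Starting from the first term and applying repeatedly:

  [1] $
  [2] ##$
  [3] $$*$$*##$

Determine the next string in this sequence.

Rewriting each symbol of $$*$$*##$: $→##$, $→##$, *→*$#, $→##$, $→##$, *→*$#, #→$$*, #→$$*, $→##$, which concatenates to ##$ ##$ *$# ##$ ##$ *$# $$* $$* ##$.

##$##$*$###$##$*$#$$*$$*##$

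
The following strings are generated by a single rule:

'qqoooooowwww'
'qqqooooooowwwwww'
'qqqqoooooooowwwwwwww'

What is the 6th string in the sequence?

qqqqqqqooooooooooowwwwwwwwwwwwww

Each string has the form q^{n-1} o^{n+3} w^{2n-2}, where the shown terms are n = 3, 4, 5.
For term 6, n = 8, so the run lengths are 7, 11, 14.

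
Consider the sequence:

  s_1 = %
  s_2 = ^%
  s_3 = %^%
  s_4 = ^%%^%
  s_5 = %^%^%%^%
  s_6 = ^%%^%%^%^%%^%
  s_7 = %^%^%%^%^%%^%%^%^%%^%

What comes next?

Each term (from the third on) is the two preceding terms concatenated in order: term 3 = %·^% = %^%.
So term 8 is ^%%^%%^%^%%^%·%^%^%%^%^%%^%%^%^%%^%.

^%%^%%^%^%%^%%^%^%%^%^%%^%%^%^%%^%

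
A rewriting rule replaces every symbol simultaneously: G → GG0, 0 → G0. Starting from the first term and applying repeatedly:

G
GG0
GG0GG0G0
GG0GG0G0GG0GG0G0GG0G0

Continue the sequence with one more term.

φ(GG0GG0G0GG0GG0G0GG0G0) expands symbol-by-symbol to GG0 GG0 G0 GG0 GG0 G0 GG0 G0 GG0 GG0 G0 GG0 GG0 G0 GG0 G0 GG0 GG0 G0 GG0 G0; joining the 21 pieces gives the next term.

GG0GG0G0GG0GG0G0GG0G0GG0GG0G0GG0GG0G0GG0G0GG0GG0G0GG0G0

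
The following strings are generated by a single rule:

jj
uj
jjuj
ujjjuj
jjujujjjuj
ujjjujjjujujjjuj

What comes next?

From term 3 onward, concatenate the second-to-last term with the last: jj·uj = jjuj, uj·jjuj = ujjjuj, …
Continuing: jjujujjjuj · ujjjujjjujujjjuj gives term 7.

jjujujjjujujjjujjjujujjjuj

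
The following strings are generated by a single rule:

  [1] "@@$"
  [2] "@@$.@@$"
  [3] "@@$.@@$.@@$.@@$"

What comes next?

Each string is two copies of the previous one joined by '.'.
Doubling @@$.@@$.@@$.@@$ with '.' between the halves:

@@$.@@$.@@$.@@$.@@$.@@$.@@$.@@$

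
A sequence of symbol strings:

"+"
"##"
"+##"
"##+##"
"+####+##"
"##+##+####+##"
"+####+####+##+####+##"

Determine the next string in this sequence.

This is a Fibonacci-style word recurrence s(k) = s(k−2)·s(k−1): e.g. +·## = +##.
So term 8 is ##+##+####+##·+####+####+##+####+##.

##+##+####+##+####+####+##+####+##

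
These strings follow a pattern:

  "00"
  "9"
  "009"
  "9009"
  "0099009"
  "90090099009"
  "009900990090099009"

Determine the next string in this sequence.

90090099009009900990090099009

From term 3 onward, concatenate the second-to-last term with the last: 00·9 = 009, 9·009 = 9009, …
Continuing: 90090099009 · 009900990090099009 gives term 8.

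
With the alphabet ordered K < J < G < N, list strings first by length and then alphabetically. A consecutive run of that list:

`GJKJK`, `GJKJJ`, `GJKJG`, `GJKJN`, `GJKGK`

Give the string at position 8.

Stepping forward 3 times from GJKGK: GJKGK → GJKGJ → GJKGG, then the target.

GJKGN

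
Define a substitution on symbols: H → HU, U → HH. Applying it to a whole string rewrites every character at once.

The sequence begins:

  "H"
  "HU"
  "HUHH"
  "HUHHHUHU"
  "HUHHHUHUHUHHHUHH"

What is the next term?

HUHHHUHUHUHHHUHHHUHHHUHUHUHHHUHU

φ(HUHHHUHUHUHHHUHH) expands symbol-by-symbol to HU HH HU HU HU HH HU HH HU HH HU HU HU HH HU HU; joining the 16 pieces gives the next term.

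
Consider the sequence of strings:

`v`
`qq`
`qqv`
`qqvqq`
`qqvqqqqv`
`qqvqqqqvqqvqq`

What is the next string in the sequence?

qqvqqqqvqqvqqqqvqqqqv

From term 3 onward, concatenate the last term with the second-to-last: qq·v = qqv, qqv·qq = qqvqq, …
The next term joins qqvqqqqvqqvqq and qqvqqqqv.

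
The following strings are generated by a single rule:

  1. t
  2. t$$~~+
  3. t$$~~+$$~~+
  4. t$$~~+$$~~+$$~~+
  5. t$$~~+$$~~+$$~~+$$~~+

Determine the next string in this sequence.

Each term is the previous one with $$~~+ appended.
One more step from t$$~~+$$~~+$$~~+$$~~+ gives the answer.

t$$~~+$$~~+$$~~+$$~~+$$~~+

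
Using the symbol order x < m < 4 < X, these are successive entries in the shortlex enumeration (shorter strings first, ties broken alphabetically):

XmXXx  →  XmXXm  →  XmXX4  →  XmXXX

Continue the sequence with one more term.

The successor of XmXXX increments the rightmost position that isn't already X and resets every position after it to x.

X4xxx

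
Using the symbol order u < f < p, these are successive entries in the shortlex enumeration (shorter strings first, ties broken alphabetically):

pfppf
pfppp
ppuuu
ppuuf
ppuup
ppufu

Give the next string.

ppuff

Find the rightmost character of ppufu below p, bump it to the next letter, and reset everything to its right to u.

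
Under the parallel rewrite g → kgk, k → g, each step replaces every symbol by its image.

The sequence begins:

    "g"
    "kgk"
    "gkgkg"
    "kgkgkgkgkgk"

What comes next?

Rewriting each symbol of kgkgkgkgkgk: k→g, g→kgk, k→g, g→kgk, k→g, g→kgk, k→g, g→kgk, k→g, g→kgk, k→g, which concatenates to g kgk g kgk g kgk g kgk g kgk g.

gkgkgkgkgkgkgkgkgkgkg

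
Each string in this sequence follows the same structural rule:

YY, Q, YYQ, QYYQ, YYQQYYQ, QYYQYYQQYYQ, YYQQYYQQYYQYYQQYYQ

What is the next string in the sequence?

QYYQYYQQYYQYYQQYYQQYYQYYQQYYQ

This is a Fibonacci-style word recurrence s(k) = s(k−2)·s(k−1): e.g. YY·Q = YYQ.
So term 8 is QYYQYYQQYYQ·YYQQYYQQYYQYYQQYYQ.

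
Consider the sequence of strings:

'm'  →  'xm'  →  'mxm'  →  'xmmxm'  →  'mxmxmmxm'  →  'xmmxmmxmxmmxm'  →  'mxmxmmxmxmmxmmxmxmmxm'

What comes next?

xmmxmmxmxmmxmmxmxmmxmxmmxmmxmxmmxm

This is a Fibonacci-style word recurrence s(k) = s(k−2)·s(k−1): e.g. m·xm = mxm.
So term 8 is xmmxmmxmxmmxm·mxmxmmxmxmmxmmxmxmmxm.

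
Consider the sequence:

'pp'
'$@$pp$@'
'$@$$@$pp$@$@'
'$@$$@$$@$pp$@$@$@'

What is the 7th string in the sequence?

$@$$@$$@$$@$$@$$@$pp$@$@$@$@$@$@

Every step adds $@$ to the front and $@ to the end of the previous string.
From $@$$@$$@$pp$@$@$@, 3 further steps: $@$$@$$@$pp$@$@$@ → $@$$@$$@$$@$pp$@$@$@$@ → $@$$@$$@$$@$$@$pp$@$@$@$@$@ → (answer).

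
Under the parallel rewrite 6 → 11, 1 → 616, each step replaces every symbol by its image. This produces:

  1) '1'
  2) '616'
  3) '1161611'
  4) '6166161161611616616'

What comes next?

Applying the rule to each of the 19 symbols of 6166161161611616616 gives the pieces 11 616 11 11 616 11 616 616 11 616 11 616 616 11 616 11 11 616 11, which concatenate to the answer.

11616111161611616616116161161661611616111161611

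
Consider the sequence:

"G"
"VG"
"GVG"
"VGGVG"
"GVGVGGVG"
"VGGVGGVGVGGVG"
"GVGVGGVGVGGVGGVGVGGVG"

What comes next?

Each term (from the third on) is the two preceding terms concatenated in order: term 3 = G·VG = GVG.
The next term joins VGGVGGVGVGGVG and GVGVGGVGVGGVGGVGVGGVG.

VGGVGGVGVGGVGGVGVGGVGVGGVGGVGVGGVG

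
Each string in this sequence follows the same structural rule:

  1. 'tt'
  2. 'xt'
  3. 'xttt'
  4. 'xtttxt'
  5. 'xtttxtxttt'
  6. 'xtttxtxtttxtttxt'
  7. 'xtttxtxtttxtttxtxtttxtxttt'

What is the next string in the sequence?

xtttxtxtttxtttxtxtttxtxtttxtttxtxtttxtttxt

Each term (from the third on) is the previous term followed by the one before it: term 3 = xt·tt = xttt.
Continuing: xtttxtxtttxtttxtxtttxtxttt · xtttxtxtttxtttxt gives term 8.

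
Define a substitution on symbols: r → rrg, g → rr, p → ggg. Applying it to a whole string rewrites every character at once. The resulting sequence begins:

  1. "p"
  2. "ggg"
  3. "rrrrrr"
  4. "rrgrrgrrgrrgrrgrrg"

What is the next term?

rrgrrgrrrrgrrgrrrrgrrgrrrrgrrgrrrrgrrgrrrrgrrgrr

φ(rrgrrgrrgrrgrrgrrg) expands symbol-by-symbol to rrg rrg rr rrg rrg rr rrg rrg rr rrg rrg rr rrg rrg rr rrg rrg rr; joining the 18 pieces gives the next term.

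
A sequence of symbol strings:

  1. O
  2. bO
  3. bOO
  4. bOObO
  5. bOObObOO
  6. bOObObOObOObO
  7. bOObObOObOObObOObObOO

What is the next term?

bOObObOObOObObOObObOObOObObOObOObO

From term 3 onward, concatenate the last term with the second-to-last: bO·O = bOO, bOO·bO = bOObO, …
Continuing: bOObObOObOObObOObObOO · bOObObOObOObO gives term 8.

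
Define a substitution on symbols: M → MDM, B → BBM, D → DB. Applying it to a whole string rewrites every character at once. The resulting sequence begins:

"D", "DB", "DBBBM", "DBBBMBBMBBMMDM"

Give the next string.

Replace each of the 14 characters of DBBBMBBMBBMMDM in place — DB BBM BBM BBM MDM BBM BBM MDM BBM BBM MDM MDM DB MDM — and concatenate.

DBBBMBBMBBMMDMBBMBBMMDMBBMBBMMDMMDMDBMDM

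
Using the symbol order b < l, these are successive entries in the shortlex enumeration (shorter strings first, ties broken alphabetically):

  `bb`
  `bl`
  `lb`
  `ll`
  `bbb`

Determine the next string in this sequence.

The successor of bbb increments the rightmost position that isn't already l and resets every position after it to b.

bbl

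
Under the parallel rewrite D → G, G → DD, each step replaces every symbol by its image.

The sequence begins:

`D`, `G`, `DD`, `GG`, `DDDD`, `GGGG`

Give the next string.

DDDDDDDD

Rewriting each symbol of GGGG: G→DD, G→DD, G→DD, G→DD, which concatenates to DD DD DD DD.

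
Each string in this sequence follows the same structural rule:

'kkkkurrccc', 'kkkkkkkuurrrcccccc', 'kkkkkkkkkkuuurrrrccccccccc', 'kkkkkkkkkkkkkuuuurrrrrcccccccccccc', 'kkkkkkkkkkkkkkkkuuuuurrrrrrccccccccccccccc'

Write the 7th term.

kkkkkkkkkkkkkkkkkkkkkkuuuuuuurrrrrrrrccccccccccccccccccccc

Reading off run lengths: k runs 4, 7, 10, 13, 16; u runs 1, 2, 3, 4, 5; r runs 2, 3, 4, 5, 6; c runs 3, 6, 9, 12, 15 — each is linear in n (n = 1, 2, …).
At n = 7 the blocks have lengths 22, 7, 8, 21.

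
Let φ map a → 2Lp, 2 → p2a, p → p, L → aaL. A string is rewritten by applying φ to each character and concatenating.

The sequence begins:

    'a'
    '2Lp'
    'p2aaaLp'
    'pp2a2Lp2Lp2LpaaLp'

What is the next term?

Rewriting the 17 symbols of pp2a2Lp2Lp2LpaaLp one by one yields p p p2a 2Lp p2a aaL p p2a aaL p p2a aaL p 2Lp 2Lp aaL p; concatenated:

ppp2a2Lpp2aaaLpp2aaaLpp2aaaLp2Lp2LpaaLp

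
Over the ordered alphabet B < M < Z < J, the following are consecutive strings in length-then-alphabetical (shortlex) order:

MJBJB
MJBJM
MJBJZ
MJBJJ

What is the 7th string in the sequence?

MJMBZ

Continuing the enumeration 3 steps past MJBJJ: MJBJJ → MJMBB → MJMBM → (answer).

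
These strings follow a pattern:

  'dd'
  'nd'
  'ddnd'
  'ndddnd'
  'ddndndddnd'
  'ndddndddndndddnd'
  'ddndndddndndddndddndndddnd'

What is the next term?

This is a Fibonacci-style word recurrence s(k) = s(k−2)·s(k−1): e.g. dd·nd = ddnd.
The next term joins ndddndddndndddnd and ddndndddndndddndddndndddnd.

ndddndddndndddndddndndddndndddndddndndddnd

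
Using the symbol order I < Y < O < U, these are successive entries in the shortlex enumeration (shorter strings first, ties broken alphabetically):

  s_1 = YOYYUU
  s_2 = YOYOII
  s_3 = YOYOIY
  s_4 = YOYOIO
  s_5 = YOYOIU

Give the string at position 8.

Stepping forward 3 times from YOYOIU: YOYOIU → YOYOYI → YOYOYY, then the target.

YOYOYO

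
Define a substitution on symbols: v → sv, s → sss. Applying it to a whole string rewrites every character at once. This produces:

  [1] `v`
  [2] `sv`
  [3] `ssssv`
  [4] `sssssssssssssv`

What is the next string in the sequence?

Rewriting the 14 symbols of sssssssssssssv one by one yields sss sss sss sss sss sss sss sss sss sss sss sss sss sv; concatenated:

ssssssssssssssssssssssssssssssssssssssssv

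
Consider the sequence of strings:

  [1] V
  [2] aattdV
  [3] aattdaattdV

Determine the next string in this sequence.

Every step adds aattd at the front: s(k+1) = aattd·s(k).
Applying this once more to aattdaattdV:

aattdaattdaattdV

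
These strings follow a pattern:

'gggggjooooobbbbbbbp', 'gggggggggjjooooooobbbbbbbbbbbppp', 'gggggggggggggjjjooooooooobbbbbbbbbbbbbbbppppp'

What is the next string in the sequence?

gggggggggggggggggjjjjooooooooooobbbbbbbbbbbbbbbbbbbppppppp

The n-th term is 4n+1 g's then n j's then 2n+3 o's then 4n+3 b's then 2n-1 p's (n = 1, 2, …).
For the next term, n = 4, so the run lengths are 17, 4, 11, 19, 7.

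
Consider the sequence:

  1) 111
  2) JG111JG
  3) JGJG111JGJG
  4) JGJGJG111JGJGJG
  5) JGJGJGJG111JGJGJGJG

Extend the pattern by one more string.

Each term wraps the previous one in JG on the left and JG on the right.
So the next term is JG·JGJGJGJG111JGJGJGJG·JG.

JGJGJGJGJG111JGJGJGJGJG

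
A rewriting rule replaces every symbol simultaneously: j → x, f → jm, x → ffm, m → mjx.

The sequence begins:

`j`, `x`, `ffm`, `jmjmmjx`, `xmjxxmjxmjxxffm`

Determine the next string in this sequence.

ffmmjxxffmffmmjxxffmmjxxffmffmjmjmmjx

Applying the rule to each of the 15 symbols of xmjxxmjxmjxxffm gives the pieces ffm mjx x ffm ffm mjx x ffm mjx x ffm ffm jm jm mjx, which concatenate to the answer.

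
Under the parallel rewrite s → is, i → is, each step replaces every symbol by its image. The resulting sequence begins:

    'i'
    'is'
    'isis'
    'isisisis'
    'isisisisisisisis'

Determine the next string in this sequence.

Applying the rule to each of the 16 symbols of isisisisisisisis gives the pieces is is is is is is is is is is is is is is is is, which concatenate to the answer.

isisisisisisisisisisisisisisisis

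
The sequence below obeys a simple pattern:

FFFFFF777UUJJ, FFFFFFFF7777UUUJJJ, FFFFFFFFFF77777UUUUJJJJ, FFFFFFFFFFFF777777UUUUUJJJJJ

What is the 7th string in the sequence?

FFFFFFFFFFFFFFFFFF777777777UUUUUUUUJJJJJJJJ

Reading off run lengths: F runs 6, 8, 10, 12; 7 runs 3, 4, 5, 6; U runs 2, 3, 4, 5; J runs 2, 3, 4, 5 — each is linear in n, where the shown terms are n = 2, 3, 4, 5.
Setting n = 8 gives 18, 9, 8, 8 characters in each block.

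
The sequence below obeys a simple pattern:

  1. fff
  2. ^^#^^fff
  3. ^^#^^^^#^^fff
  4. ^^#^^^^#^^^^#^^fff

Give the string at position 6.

^^#^^^^#^^^^#^^^^#^^^^#^^fff

Each term is the previous one with ^^#^^ prepended.
From ^^#^^^^#^^^^#^^fff, 2 further steps: ^^#^^^^#^^^^#^^fff → ^^#^^^^#^^^^#^^^^#^^fff → (answer).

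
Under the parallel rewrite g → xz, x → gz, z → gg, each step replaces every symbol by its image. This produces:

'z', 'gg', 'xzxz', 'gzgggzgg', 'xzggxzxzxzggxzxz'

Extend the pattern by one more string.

Replace each of the 16 characters of xzggxzxzxzggxzxz in place — gz gg xz xz gz gg gz gg gz gg xz xz gz gg gz gg — and concatenate.

gzggxzxzgzgggzgggzggxzxzgzgggzgg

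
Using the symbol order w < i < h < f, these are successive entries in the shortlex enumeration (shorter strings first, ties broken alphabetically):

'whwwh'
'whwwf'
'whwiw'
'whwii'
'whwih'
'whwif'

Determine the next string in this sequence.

whwhw

The successor of whwif increments the rightmost position that isn't already f and resets every position after it to w.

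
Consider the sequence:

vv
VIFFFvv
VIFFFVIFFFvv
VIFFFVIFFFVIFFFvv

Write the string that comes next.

VIFFFVIFFFVIFFFVIFFFvv

The strings grow by a fixed prefix VIFFF each time.
One more step from VIFFFVIFFFVIFFFvv gives the answer.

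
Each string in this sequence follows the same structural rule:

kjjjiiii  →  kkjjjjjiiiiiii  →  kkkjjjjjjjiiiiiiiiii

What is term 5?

kkkkkjjjjjjjjjjjiiiiiiiiiiiiiiii

Term n consists of n k's, followed by 2n+1 j's, followed by 3n+1 i's (n = 1, 2, …).
At n = 5 the blocks have lengths 5, 11, 16.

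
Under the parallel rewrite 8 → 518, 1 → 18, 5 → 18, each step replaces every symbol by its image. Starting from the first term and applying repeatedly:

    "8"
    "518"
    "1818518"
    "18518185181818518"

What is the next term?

Rewriting the 17 symbols of 18518185181818518 one by one yields 18 518 18 18 518 18 518 18 18 518 18 518 18 518 18 18 518; concatenated:

18518181851818518181851818518185181818518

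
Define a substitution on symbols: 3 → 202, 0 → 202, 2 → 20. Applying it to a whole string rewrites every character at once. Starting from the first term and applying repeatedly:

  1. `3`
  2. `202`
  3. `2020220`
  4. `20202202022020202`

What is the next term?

20202202022020202202022020202202022020220

Replace each of the 17 characters of 20202202022020202 in place — 20 202 20 202 20 20 202 20 202 20 20 202 20 202 20 202 20 — and concatenate.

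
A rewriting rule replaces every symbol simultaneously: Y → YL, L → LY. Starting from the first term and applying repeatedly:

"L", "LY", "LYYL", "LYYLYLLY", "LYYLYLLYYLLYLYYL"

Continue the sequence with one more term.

LYYLYLLYYLLYLYYLYLLYLYYLLYYLYLLY

φ(LYYLYLLYYLLYLYYL) expands symbol-by-symbol to LY YL YL LY YL LY LY YL YL LY LY YL LY YL YL LY; joining the 16 pieces gives the next term.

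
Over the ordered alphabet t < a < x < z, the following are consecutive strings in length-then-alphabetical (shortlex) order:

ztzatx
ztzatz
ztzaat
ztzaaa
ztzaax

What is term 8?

Advancing 3 positions from ztzaax through ztzaax → ztzaaz → ztzaxt reaches term 8.

ztzaxa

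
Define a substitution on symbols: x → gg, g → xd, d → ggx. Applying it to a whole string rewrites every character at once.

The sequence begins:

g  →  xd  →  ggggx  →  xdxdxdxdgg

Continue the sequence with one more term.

Expanding xdxdxdxdgg: x→gg, d→ggx, x→gg, d→ggx, x→gg, d→ggx, x→gg, d→ggx, g→xd, g→xd. Concatenated: gg ggx gg ggx gg ggx gg ggx xd xd.

ggggxggggxggggxggggxxdxd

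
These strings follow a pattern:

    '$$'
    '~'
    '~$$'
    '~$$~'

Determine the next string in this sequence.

~$$~~$$

This is a Fibonacci-style word recurrence s(k) = s(k−1)·s(k−2): e.g. ~·$$ = ~$$.
The next term joins ~$$~ and ~$$.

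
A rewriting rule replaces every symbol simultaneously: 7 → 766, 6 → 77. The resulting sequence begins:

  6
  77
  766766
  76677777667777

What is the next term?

Rewriting the 14 symbols of 76677777667777 one by one yields 766 77 77 766 766 766 766 766 77 77 766 766 766 766; concatenated:

76677777667667667667667777766766766766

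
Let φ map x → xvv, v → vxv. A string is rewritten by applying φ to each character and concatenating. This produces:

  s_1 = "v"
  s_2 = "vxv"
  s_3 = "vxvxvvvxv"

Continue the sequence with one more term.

vxvxvvvxvxvvvxvvxvvxvxvvvxv

Rewriting each symbol of vxvxvvvxv: v→vxv, x→xvv, v→vxv, x→xvv, v→vxv, v→vxv, v→vxv, x→xvv, v→vxv, which concatenates to vxv xvv vxv xvv vxv vxv vxv xvv vxv.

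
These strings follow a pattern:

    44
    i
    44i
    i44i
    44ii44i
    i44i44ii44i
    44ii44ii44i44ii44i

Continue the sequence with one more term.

i44i44ii44i44ii44ii44i44ii44i

From term 3 onward, concatenate the second-to-last term with the last: 44·i = 44i, i·44i = i44i, …
Continuing: i44i44ii44i · 44ii44ii44i44ii44i gives term 8.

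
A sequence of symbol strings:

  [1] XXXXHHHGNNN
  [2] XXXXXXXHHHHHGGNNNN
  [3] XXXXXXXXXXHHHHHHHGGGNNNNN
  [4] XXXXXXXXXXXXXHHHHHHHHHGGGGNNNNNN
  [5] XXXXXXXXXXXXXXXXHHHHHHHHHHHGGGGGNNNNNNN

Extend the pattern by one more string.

XXXXXXXXXXXXXXXXXXXHHHHHHHHHHHHHGGGGGGNNNNNNNN

Each string has the form X^{3n-2} H^{2n-1} G^{n-1} N^{n+1}, where the shown terms are n = 2, 3, 4, 5, 6.
Setting n = 7 gives 19, 13, 6, 8 characters in each block.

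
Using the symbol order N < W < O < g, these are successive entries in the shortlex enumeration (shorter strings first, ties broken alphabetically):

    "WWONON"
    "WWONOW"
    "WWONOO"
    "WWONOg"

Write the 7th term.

WWONgO

Continuing the enumeration 3 steps past WWONOg: WWONOg → WWONgN → WWONgW → (answer).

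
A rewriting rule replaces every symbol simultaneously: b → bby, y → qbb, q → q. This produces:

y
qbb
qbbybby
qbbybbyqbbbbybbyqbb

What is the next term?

qbbybbyqbbbbybbyqbbqbbybbybbybbyqbbbbybbyqbbqbbybby

Applying the rule to each of the 19 symbols of qbbybbyqbbbbybbyqbb gives the pieces q bby bby qbb bby bby qbb q bby bby bby bby qbb bby bby qbb q bby bby, which concatenate to the answer.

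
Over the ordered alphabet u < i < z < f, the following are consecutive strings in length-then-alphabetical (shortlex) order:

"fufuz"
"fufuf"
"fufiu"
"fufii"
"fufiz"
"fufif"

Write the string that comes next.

fufzu

The successor of fufif increments the rightmost position that isn't already f and resets every position after it to u.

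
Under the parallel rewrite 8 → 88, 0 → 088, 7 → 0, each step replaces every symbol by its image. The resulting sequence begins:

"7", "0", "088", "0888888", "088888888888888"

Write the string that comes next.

Rewriting the 15 symbols of 088888888888888 one by one yields 088 88 88 88 88 88 88 88 88 88 88 88 88 88 88; concatenated:

0888888888888888888888888888888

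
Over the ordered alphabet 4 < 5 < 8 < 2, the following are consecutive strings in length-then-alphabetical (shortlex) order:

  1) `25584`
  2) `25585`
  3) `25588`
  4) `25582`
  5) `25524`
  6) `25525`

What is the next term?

25528

Find the rightmost character of 25525 below 2, bump it to the next letter, and reset everything to its right to 4.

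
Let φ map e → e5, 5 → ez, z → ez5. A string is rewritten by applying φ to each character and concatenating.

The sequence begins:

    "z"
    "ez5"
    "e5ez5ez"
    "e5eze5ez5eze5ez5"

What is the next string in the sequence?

Replace each of the 16 characters of e5eze5ez5eze5ez5 in place — e5 ez e5 ez5 e5 ez e5 ez5 ez e5 ez5 e5 ez e5 ez5 ez — and concatenate.

e5eze5ez5e5eze5ez5eze5ez5e5eze5ez5ez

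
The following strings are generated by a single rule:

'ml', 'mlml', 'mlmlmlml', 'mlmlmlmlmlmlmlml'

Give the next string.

s(k+1) = s(k)·s(k) — each term doubles the last.
Doubling mlmlmlmlmlmlmlml:

mlmlmlmlmlmlmlmlmlmlmlmlmlmlmlml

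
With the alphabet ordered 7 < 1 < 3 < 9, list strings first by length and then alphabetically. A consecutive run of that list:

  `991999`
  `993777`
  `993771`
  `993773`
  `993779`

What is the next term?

993717

Treat 993779 as a base-4 numeral over the given alphabet and add one, carrying through any trailing 9's.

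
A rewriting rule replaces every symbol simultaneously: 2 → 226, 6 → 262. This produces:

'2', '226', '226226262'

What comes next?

226226262226226262226262226

Expanding 226226262: 2→226, 2→226, 6→262, 2→226, 2→226, 6→262, 2→226, 6→262, 2→226. Concatenated: 226 226 262 226 226 262 226 262 226.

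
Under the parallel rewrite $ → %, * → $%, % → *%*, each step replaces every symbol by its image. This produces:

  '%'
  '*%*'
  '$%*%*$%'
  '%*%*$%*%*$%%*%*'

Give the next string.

*%*$%*%*$%%*%*$%*%*$%%*%**%*$%*%*$%

Replace each of the 15 characters of %*%*$%*%*$%%*%* in place — *%* $% *%* $% % *%* $% *%* $% % *%* *%* $% *%* $% — and concatenate.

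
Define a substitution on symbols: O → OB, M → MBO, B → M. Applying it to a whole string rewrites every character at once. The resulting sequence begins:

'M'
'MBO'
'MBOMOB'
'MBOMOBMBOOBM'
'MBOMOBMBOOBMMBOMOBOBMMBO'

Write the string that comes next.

Rewriting the 24 symbols of MBOMOBMBOOBMMBOMOBOBMMBO one by one yields MBO M OB MBO OB M MBO M OB OB M MBO MBO M OB MBO OB M OB M MBO MBO M OB; concatenated:

MBOMOBMBOOBMMBOMOBOBMMBOMBOMOBMBOOBMOBMMBOMBOMOB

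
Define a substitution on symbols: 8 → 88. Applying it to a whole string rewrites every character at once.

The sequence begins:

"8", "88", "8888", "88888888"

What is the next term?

8888888888888888

Rewriting each symbol of 88888888: 8→88, 8→88, 8→88, 8→88, 8→88, 8→88, 8→88, 8→88, which concatenates to 88 88 88 88 88 88 88 88.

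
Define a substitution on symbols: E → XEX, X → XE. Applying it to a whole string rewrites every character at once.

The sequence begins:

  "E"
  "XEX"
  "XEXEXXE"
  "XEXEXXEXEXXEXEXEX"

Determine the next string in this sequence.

XEXEXXEXEXXEXEXEXXEXEXXEXEXEXXEXEXXEXEXXE

Applying the rule to each of the 17 symbols of XEXEXXEXEXXEXEXEX gives the pieces XE XEX XE XEX XE XE XEX XE XEX XE XE XEX XE XEX XE XEX XE, which concatenate to the answer.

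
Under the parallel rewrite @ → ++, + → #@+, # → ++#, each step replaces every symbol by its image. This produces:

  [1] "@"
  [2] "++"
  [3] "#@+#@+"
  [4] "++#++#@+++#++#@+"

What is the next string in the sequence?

Applying the rule to each of the 16 symbols of ++#++#@+++#++#@+ gives the pieces #@+ #@+ ++# #@+ #@+ ++# ++ #@+ #@+ #@+ ++# #@+ #@+ ++# ++ #@+, which concatenate to the answer.

#@+#@+++##@+#@+++#++#@+#@+#@+++##@+#@+++#++#@+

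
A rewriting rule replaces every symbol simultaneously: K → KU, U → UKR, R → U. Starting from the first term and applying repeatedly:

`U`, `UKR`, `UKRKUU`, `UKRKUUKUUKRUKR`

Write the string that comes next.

UKRKUUKUUKRUKRKUUKRUKRKUUUKRKUU

Applying the rule to each of the 14 symbols of UKRKUUKUUKRUKR gives the pieces UKR KU U KU UKR UKR KU UKR UKR KU U UKR KU U, which concatenate to the answer.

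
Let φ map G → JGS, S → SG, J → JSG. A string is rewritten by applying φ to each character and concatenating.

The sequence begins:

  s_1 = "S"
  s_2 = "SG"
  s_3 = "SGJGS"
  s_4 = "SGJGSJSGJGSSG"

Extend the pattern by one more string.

SGJGSJSGJGSSGJSGSGJGSJSGJGSSGSGJGS

Applying the rule to each of the 13 symbols of SGJGSJSGJGSSG gives the pieces SG JGS JSG JGS SG JSG SG JGS JSG JGS SG SG JGS, which concatenate to the answer.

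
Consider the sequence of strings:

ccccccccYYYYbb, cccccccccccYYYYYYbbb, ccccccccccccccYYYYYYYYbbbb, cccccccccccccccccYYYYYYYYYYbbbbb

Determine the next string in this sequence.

ccccccccccccccccccccYYYYYYYYYYYYbbbbbb

Reading off run lengths: c runs 8, 11, 14, 17; Y runs 4, 6, 8, 10; b runs 2, 3, 4, 5 — each is linear in n, where the shown terms are n = 2, 3, 4, 5.
For the next term, n = 6, so the run lengths are 20, 12, 6.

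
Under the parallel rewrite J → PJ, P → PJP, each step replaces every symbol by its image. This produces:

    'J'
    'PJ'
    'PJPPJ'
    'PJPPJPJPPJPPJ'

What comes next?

Rewriting the 13 symbols of PJPPJPJPPJPPJ one by one yields PJP PJ PJP PJP PJ PJP PJ PJP PJP PJ PJP PJP PJ; concatenated:

PJPPJPJPPJPPJPJPPJPJPPJPPJPJPPJPPJ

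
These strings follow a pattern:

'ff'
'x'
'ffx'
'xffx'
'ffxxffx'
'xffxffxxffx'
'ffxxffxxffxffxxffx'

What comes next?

Each term (from the third on) is the two preceding terms concatenated in order: term 3 = ff·x = ffx.
Continuing: xffxffxxffx · ffxxffxxffxffxxffx gives term 8.

xffxffxxffxffxxffxxffxffxxffx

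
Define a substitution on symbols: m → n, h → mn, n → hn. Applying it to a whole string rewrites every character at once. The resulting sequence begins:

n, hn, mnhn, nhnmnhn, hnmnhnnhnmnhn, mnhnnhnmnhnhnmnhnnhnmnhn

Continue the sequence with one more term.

Rewriting the 24 symbols of mnhnnhnmnhnhnmnhnnhnmnhn one by one yields n hn mn hn hn mn hn n hn mn hn mn hn n hn mn hn hn mn hn n hn mn hn; concatenated:

nhnmnhnhnmnhnnhnmnhnmnhnnhnmnhnhnmnhnnhnmnhn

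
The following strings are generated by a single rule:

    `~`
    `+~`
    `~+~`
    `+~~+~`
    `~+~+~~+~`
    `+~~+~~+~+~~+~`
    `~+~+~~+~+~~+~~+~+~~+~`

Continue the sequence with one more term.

From term 3 onward, concatenate the second-to-last term with the last: ~·+~ = ~+~, +~·~+~ = +~~+~, …
Continuing: +~~+~~+~+~~+~ · ~+~+~~+~+~~+~~+~+~~+~ gives term 8.

+~~+~~+~+~~+~~+~+~~+~+~~+~~+~+~~+~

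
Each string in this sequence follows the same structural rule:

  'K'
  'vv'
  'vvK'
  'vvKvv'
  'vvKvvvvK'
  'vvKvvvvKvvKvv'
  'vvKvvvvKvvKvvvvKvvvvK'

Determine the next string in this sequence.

Each term (from the third on) is the previous term followed by the one before it: term 3 = vv·K = vvK.
So term 8 is vvKvvvvKvvKvvvvKvvvvK·vvKvvvvKvvKvv.

vvKvvvvKvvKvvvvKvvvvKvvKvvvvKvvKvv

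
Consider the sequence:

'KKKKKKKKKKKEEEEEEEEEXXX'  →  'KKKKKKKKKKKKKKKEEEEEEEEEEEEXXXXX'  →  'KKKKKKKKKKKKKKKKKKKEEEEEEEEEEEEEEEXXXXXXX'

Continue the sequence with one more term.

KKKKKKKKKKKKKKKKKKKKKKKEEEEEEEEEEEEEEEEEEXXXXXXXXX

Term n consists of 4n+3 K's, followed by 3n+3 E's, followed by 2n-1 X's, where the shown terms are n = 2, 3, 4.
For the next term, n = 5, so the run lengths are 23, 18, 9.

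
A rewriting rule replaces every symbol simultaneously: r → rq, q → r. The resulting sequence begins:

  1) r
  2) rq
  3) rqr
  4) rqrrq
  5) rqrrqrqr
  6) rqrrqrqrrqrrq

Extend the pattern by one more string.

rqrrqrqrrqrrqrqrrqrqr

Applying the rule to each of the 13 symbols of rqrrqrqrrqrrq gives the pieces rq r rq rq r rq r rq rq r rq rq r, which concatenate to the answer.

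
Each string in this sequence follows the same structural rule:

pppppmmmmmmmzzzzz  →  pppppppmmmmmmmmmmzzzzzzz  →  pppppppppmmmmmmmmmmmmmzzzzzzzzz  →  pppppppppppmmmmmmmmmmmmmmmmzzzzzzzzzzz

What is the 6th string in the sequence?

pppppppppppppppmmmmmmmmmmmmmmmmmmmmmmzzzzzzzzzzzzzzz

Reading off run lengths: p runs 5, 7, 9, 11; m runs 7, 10, 13, 16; z runs 5, 7, 9, 11 — each is linear in n, where the shown terms are n = 2, 3, 4, 5.
For term 6, n = 7, so the run lengths are 15, 22, 15.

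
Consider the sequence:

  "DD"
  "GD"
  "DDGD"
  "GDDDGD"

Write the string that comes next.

DDGDGDDDGD

From term 3 onward, concatenate the second-to-last term with the last: DD·GD = DDGD, GD·DDGD = GDDDGD, …
Continuing: DDGD · GDDDGD gives term 5.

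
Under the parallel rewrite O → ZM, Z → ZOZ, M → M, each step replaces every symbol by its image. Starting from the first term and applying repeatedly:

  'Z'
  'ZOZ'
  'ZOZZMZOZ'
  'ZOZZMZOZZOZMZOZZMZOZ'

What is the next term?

Rewriting the 20 symbols of ZOZZMZOZZOZMZOZZMZOZ one by one yields ZOZ ZM ZOZ ZOZ M ZOZ ZM ZOZ ZOZ ZM ZOZ M ZOZ ZM ZOZ ZOZ M ZOZ ZM ZOZ; concatenated:

ZOZZMZOZZOZMZOZZMZOZZOZZMZOZMZOZZMZOZZOZMZOZZMZOZ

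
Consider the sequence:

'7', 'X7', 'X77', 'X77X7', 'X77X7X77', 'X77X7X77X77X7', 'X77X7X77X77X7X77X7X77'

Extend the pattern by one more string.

Each term (from the third on) is the previous term followed by the one before it: term 3 = X7·7 = X77.
So term 8 is X77X7X77X77X7X77X7X77·X77X7X77X77X7.

X77X7X77X77X7X77X7X77X77X7X77X77X7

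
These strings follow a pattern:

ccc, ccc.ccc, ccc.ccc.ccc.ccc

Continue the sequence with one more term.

ccc.ccc.ccc.ccc.ccc.ccc.ccc.ccc

s(k+1) = s(k)·.·s(k) — each term doubles the last with '.' between the halves.
One more doubling of ccc.ccc.ccc.ccc gives the answer.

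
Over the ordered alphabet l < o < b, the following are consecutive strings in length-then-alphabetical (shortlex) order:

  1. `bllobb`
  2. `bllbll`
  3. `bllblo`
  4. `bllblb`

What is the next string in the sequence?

bllbol

Find the rightmost character of bllblb below b, bump it to the next letter, and reset everything to its right to l.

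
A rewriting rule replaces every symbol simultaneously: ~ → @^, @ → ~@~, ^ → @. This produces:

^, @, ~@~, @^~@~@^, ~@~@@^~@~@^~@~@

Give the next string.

@^~@~@^~@~~@~@@^~@~@^~@~@@^~@~@^~@~

Applying the rule to each of the 15 symbols of ~@~@@^~@~@^~@~@ gives the pieces @^ ~@~ @^ ~@~ ~@~ @ @^ ~@~ @^ ~@~ @ @^ ~@~ @^ ~@~, which concatenate to the answer.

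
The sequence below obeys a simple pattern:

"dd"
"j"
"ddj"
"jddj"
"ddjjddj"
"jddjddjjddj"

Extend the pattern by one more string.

ddjjddjjddjddjjddj

From term 3 onward, concatenate the second-to-last term with the last: dd·j = ddj, j·ddj = jddj, …
Continuing: ddjjddj · jddjddjjddj gives term 7.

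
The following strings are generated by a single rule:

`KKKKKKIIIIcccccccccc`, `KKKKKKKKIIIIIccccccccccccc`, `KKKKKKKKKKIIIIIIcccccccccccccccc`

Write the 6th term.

Reading off run lengths: K runs 6, 8, 10; I runs 4, 5, 6; c runs 10, 13, 16 — each is linear in n, where the shown terms are n = 3, 4, 5.
At n = 8 the blocks have lengths 16, 9, 25.

KKKKKKKKKKKKKKKKIIIIIIIIIccccccccccccccccccccccccc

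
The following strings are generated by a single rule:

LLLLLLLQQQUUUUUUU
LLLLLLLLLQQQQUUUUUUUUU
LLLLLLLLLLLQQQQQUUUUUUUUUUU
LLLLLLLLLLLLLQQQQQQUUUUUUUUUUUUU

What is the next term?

Each string has the form L^{2n+1} Q^{n} U^{2n+1}, where the shown terms are n = 3, 4, 5, 6.
At n = 7 the blocks have lengths 15, 7, 15.

LLLLLLLLLLLLLLLQQQQQQQUUUUUUUUUUUUUUU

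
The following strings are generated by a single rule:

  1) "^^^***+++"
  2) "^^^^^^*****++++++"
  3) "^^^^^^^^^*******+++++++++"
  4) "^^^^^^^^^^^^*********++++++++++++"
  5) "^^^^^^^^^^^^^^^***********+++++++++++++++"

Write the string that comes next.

^^^^^^^^^^^^^^^^^^*************++++++++++++++++++

Each string has the form ^^{3n} *^{2n+1} +^{3n} (n = 1, 2, …).
Setting n = 6 gives 18, 13, 18 characters in each block.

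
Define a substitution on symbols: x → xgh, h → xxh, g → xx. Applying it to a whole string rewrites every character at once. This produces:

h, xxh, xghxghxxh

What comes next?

Rewriting each symbol of xghxghxxh: x→xgh, g→xx, h→xxh, x→xgh, g→xx, h→xxh, x→xgh, x→xgh, h→xxh, which concatenates to xgh xx xxh xgh xx xxh xgh xgh xxh.

xghxxxxhxghxxxxhxghxghxxh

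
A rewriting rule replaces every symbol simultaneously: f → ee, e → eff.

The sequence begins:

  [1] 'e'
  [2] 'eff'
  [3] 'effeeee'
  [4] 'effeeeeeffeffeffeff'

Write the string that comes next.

Rewriting the 19 symbols of effeeeeeffeffeffeff one by one yields eff ee ee eff eff eff eff eff ee ee eff ee ee eff ee ee eff ee ee; concatenated:

effeeeeeffeffeffeffeffeeeeeffeeeeeffeeeeeffeeee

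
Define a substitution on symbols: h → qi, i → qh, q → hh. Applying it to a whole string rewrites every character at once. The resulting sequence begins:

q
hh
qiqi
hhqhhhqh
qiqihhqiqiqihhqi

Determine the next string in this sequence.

Rewriting the 16 symbols of qiqihhqiqiqihhqi one by one yields hh qh hh qh qi qi hh qh hh qh hh qh qi qi hh qh; concatenated:

hhqhhhqhqiqihhqhhhqhhhqhqiqihhqh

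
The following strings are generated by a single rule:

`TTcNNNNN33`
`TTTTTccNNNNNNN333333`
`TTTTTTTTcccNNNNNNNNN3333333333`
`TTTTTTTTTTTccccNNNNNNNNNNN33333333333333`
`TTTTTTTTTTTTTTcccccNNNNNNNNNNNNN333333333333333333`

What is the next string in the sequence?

TTTTTTTTTTTTTTTTTccccccNNNNNNNNNNNNNNN3333333333333333333333

Reading off run lengths: T runs 2, 5, 8, 11, 14; c runs 1, 2, 3, 4, 5; N runs 5, 7, 9, 11, 13; 3 runs 2, 6, 10, 14, 18 — each is linear in n (n = 1, 2, …).
For the next term, n = 6, so the run lengths are 17, 6, 15, 22.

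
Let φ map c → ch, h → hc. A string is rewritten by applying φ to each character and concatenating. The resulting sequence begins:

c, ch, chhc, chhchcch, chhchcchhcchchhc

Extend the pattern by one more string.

chhchcchhcchchhchcchchhcchhchcch

Applying the rule to each of the 16 symbols of chhchcchhcchchhc gives the pieces ch hc hc ch hc ch ch hc hc ch ch hc ch hc hc ch, which concatenate to the answer.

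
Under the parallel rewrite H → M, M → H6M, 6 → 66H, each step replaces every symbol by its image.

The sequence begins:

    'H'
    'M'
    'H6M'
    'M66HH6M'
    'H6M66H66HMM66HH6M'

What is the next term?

Applying the rule to each of the 17 symbols of H6M66H66HMM66HH6M gives the pieces M 66H H6M 66H 66H M 66H 66H M H6M H6M 66H 66H M M 66H H6M, which concatenate to the answer.

M66HH6M66H66HM66H66HMH6MH6M66H66HMM66HH6M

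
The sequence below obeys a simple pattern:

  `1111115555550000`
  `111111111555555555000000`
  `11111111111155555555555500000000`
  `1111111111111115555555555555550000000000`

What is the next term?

111111111111111111555555555555555555000000000000

Reading off run lengths: 1 runs 6, 9, 12, 15; 5 runs 6, 9, 12, 15; 0 runs 4, 6, 8, 10 — each is linear in n, where the shown terms are n = 2, 3, 4, 5.
At n = 6 the blocks have lengths 18, 18, 12.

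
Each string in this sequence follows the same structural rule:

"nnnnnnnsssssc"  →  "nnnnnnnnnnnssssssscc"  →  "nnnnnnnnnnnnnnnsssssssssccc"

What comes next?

nnnnnnnnnnnnnnnnnnnssssssssssscccc

Term n consists of 4n+3 n's, followed by 2n+3 s's, followed by n c's (n = 1, 2, …).
Setting n = 4 gives 19, 11, 4 characters in each block.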